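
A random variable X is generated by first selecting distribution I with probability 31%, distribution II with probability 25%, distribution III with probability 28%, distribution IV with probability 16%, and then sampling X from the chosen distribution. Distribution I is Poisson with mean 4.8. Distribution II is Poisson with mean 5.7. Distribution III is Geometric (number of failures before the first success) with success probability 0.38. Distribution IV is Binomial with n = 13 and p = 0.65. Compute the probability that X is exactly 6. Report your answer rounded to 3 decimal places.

0.103

Conditional on each component, P(X = 6): I: 0.139798; II: 0.159382; III: 0.0215841; IV: 0.0832672.
By total probability, P(X = 6) = 0.31·0.139798 + 0.25·0.159382 + 0.28·0.0215841 + 0.16·0.0832672 = 0.102549.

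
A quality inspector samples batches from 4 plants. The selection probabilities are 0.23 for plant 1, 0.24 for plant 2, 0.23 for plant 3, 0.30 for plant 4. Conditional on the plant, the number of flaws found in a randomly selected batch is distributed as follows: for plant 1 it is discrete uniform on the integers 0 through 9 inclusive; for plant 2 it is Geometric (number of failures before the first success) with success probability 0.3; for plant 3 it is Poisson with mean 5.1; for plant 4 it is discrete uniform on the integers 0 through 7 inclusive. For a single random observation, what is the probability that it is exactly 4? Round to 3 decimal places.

Conditional on each plant, P(X = 4): 1: 0.1; 2: 0.07203; 3: 0.171857; 4: 0.125.
By total probability, P(X = 4) = 0.23·0.1 + 0.24·0.07203 + 0.23·0.171857 + 0.3·0.125 = 0.117314.

0.117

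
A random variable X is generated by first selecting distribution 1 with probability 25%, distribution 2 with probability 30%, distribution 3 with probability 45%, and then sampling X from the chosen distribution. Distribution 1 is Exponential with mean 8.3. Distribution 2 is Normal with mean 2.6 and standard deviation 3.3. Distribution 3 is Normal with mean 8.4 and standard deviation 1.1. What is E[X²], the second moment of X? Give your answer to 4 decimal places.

For each component E[X²] = Var + (mean)², giving 1: 137.78; 2: 17.65; 3: 71.77.
Overall E[X²] = 0.25·137.78 + 0.3·17.65 + 0.45·71.77 = 72.0365.

72.0365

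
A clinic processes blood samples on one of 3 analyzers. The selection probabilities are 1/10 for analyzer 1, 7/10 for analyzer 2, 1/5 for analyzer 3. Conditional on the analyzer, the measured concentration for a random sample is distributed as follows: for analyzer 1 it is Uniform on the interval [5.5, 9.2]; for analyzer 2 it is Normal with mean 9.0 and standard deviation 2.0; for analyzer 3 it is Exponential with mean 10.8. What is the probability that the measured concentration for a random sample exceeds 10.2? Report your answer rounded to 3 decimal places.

0.270

Conditional on each analyzer, P(X > 10.2): 1: 0; 2: 0.274253; 3: 0.388896.
By total probability, P(X > 10.2) = 0.1·0 + 0.7·0.274253 + 0.2·0.388896 = 0.269756.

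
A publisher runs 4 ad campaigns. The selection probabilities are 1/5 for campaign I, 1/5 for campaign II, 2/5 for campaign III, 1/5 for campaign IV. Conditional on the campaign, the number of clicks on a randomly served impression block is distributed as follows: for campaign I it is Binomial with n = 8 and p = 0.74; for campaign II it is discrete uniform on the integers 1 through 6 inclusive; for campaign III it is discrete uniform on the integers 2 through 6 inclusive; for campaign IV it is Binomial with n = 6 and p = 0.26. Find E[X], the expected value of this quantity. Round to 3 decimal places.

Component means — I: 5.92; II: 3.5; III: 4; IV: 1.56.
E[X] = 0.2·5.92 + 0.2·3.5 + 0.4·4 + 0.2·1.56 = 3.796.

3.796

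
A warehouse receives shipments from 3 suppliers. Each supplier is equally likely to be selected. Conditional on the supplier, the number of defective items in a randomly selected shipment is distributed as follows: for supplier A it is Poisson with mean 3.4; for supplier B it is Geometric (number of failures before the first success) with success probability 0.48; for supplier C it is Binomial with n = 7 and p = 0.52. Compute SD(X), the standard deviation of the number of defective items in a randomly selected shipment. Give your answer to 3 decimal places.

Per component, A: μ=3.4, E[X²]=14.96; B: μ=1.08333, E[X²]=3.43056; C: μ=3.64, E[X²]=14.9968.
E[X] = 0.333333·3.4 + 0.333333·1.08333 + 0.333333·3.64 = 2.70778.
E[X²] = 0.333333·14.96 + 0.333333·3.43056 + 0.333333·14.9968 = 11.1291.
Var(X) = E[X²] − (E[X])² = 11.1291 − 7.33206 = 3.79706.
SD(X) = √3.79706 = 1.9486.

1.949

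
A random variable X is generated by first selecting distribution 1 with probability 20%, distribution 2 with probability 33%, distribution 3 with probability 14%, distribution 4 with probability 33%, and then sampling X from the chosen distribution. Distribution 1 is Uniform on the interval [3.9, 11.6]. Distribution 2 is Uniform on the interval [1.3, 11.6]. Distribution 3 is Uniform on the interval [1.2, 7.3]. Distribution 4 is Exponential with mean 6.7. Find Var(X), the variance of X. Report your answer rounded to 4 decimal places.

Per component, 1: μ=7.75, E[X²]=65.0033; 2: μ=6.45, E[X²]=50.4433; 3: μ=4.25, E[X²]=21.1633; 4: μ=6.7, E[X²]=89.78.
E[X] = 0.2·7.75 + 0.33·6.45 + 0.14·4.25 + 0.33·6.7 = 6.4845.
E[X²] = 0.2·65.0033 + 0.33·50.4433 + 0.14·21.1633 + 0.33·89.78 = 62.2372.
Var(X) = E[X²] − (E[X])² = 62.2372 − 42.0487 = 20.1885.

20.1885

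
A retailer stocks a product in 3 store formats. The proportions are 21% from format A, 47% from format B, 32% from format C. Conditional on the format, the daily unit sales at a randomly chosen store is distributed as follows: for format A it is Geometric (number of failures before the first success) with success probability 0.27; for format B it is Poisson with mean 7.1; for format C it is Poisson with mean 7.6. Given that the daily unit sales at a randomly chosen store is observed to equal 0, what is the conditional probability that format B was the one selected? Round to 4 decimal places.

0.0068

Likelihoods P(X=0 | ·): A: 0.27; B: 0.000825105; C: 0.000500451.
Posterior ∝ prior × likelihood. Numerator for B: 0.47·0.000825105 = 0.000387799.
Normalizing constant: 0.21·0.27 + 0.47·0.000825105 + 0.32·0.000500451 = 0.0572479.
P(B | observation) = 0.000387799 / 0.0572479 = 0.00677403.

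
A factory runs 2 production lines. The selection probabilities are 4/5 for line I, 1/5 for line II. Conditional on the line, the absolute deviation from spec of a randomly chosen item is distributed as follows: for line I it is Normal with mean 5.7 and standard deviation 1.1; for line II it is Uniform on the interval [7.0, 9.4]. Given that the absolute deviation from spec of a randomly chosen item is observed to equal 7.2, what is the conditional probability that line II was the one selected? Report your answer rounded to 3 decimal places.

Likelihoods f(7.2 | ·): I: 0.14313; II: 0.416667.
Posterior ∝ prior × likelihood. Numerator for II: 0.2·0.416667 = 0.0833333.
Normalizing constant: 0.8·0.14313 + 0.2·0.416667 = 0.197837.
P(II | observation) = 0.0833333 / 0.197837 = 0.421221.

0.421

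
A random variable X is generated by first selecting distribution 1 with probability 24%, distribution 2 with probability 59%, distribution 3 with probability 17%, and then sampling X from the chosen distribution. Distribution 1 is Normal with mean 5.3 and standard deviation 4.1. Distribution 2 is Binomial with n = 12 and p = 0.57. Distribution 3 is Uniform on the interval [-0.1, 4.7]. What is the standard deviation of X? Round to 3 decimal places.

Per component, 1: μ=5.3, E[X²]=44.9; 2: μ=6.84, E[X²]=49.7268; 3: μ=2.3, E[X²]=7.21.
E[X] = 0.24·5.3 + 0.59·6.84 + 0.17·2.3 = 5.6986.
E[X²] = 0.24·44.9 + 0.59·49.7268 + 0.17·7.21 = 41.3405.
Var(X) = E[X²] − (E[X])² = 41.3405 − 32.474 = 8.86647.
SD(X) = √8.86647 = 2.97766.

2.978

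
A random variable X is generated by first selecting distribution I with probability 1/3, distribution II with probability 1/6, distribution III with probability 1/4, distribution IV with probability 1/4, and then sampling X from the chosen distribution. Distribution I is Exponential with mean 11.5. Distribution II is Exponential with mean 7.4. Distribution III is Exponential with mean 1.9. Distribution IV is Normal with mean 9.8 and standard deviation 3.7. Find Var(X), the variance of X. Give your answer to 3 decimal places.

Per component, I: μ=11.5, E[X²]=264.5; II: μ=7.4, E[X²]=109.52; III: μ=1.9, E[X²]=7.22; IV: μ=9.8, E[X²]=109.73.
E[X] = 0.333333·11.5 + 0.166667·7.4 + 0.25·1.9 + 0.25·9.8 = 7.99167.
E[X²] = 0.333333·264.5 + 0.166667·109.52 + 0.25·7.22 + 0.25·109.73 = 135.657.
Var(X) = E[X²] − (E[X])² = 135.657 − 63.8667 = 71.7908.

71.791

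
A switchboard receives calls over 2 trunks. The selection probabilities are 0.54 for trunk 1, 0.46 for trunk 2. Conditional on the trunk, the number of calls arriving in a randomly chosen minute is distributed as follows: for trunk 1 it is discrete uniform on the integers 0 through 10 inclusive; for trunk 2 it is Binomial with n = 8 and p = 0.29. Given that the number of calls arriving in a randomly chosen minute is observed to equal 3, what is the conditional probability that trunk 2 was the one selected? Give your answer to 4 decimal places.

Likelihoods P(X=3 | ·): 1: 0.0909091; 2: 0.246419.
Posterior ∝ prior × likelihood. Numerator for 2: 0.46·0.246419 = 0.113353.
Normalizing constant: 0.54·0.0909091 + 0.46·0.246419 = 0.162444.
P(2 | observation) = 0.113353 / 0.162444 = 0.697797.

0.6978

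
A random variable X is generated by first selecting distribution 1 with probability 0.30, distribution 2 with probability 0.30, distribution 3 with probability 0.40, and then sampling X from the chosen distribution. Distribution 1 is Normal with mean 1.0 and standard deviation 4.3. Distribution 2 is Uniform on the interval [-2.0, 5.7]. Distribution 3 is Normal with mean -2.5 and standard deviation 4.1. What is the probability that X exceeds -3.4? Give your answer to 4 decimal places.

Conditional on each component, P(X > -3.4): 1: 0.846907; 2: 1; 3: 0.586874.
By total probability, P(X > -3.4) = 0.3·0.846907 + 0.3·1 + 0.4·0.586874 = 0.788822.

0.7888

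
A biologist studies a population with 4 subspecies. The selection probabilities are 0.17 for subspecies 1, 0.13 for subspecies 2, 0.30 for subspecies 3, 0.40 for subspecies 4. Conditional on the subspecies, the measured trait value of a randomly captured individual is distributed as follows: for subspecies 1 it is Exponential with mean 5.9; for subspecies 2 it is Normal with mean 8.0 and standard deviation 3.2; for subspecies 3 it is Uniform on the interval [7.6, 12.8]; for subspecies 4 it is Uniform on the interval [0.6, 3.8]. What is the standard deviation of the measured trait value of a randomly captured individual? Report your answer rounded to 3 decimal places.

4.456

Per component, 1: μ=5.9, E[X²]=69.62; 2: μ=8, E[X²]=74.24; 3: μ=10.2, E[X²]=106.293; 4: μ=2.2, E[X²]=5.69333.
E[X] = 0.17·5.9 + 0.13·8 + 0.3·10.2 + 0.4·2.2 = 5.983.
E[X²] = 0.17·69.62 + 0.13·74.24 + 0.3·106.293 + 0.4·5.69333 = 55.6519.
Var(X) = E[X²] − (E[X])² = 55.6519 − 35.7963 = 19.8556.
SD(X) = √19.8556 = 4.45597.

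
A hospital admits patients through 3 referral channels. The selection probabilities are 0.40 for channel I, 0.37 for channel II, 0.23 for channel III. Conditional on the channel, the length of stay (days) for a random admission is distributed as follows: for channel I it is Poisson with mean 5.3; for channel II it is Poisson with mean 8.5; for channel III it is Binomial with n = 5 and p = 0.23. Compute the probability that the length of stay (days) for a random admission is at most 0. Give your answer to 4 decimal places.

0.0643

Conditional on each channel, P(X ≤ 0): I: 0.00499159; II: 0.000203468; III: 0.270678.
By total probability, P(X ≤ 0) = 0.4·0.00499159 + 0.37·0.000203468 + 0.23·0.270678 = 0.064328.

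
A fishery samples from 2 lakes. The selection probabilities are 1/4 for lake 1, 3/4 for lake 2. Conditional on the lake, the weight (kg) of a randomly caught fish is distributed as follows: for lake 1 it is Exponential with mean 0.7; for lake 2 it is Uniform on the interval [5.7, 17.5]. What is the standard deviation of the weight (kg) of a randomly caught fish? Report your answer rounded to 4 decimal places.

5.5769

Per component, 1: μ=0.7, E[X²]=0.98; 2: μ=11.6, E[X²]=146.163.
E[X] = 0.25·0.7 + 0.75·11.6 = 8.875.
E[X²] = 0.25·0.98 + 0.75·146.163 = 109.868.
Var(X) = E[X²] − (E[X])² = 109.868 − 78.7656 = 31.1019.
SD(X) = √31.1019 = 5.57691.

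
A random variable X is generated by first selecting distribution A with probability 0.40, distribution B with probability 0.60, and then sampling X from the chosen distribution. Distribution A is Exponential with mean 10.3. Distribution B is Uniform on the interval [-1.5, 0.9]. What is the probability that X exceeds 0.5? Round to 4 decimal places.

Conditional on each component, P(X > 0.5): A: 0.952616; B: 0.166667.
By total probability, P(X > 0.5) = 0.4·0.952616 + 0.6·0.166667 = 0.481046.

0.4810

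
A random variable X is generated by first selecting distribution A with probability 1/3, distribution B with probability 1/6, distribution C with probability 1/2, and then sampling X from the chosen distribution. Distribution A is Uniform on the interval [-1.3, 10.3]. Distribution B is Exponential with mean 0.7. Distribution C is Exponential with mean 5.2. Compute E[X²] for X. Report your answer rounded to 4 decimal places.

For each component E[X²] = Var + (mean)², giving A: 31.4633; B: 0.98; C: 54.08.
Overall E[X²] = 0.333333·31.4633 + 0.166667·0.98 + 0.5·54.08 = 37.6911.

37.6911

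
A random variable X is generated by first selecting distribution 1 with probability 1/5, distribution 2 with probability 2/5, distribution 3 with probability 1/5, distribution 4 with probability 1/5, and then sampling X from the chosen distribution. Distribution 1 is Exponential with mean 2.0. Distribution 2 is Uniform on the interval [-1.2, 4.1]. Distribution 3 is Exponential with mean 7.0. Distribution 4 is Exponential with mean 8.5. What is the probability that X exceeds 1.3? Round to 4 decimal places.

0.6535

Conditional on each component, P(X > 1.3): 1: 0.522046; 2: 0.528302; 3: 0.830511; 4: 0.85818.
By total probability, P(X > 1.3) = 0.2·0.522046 + 0.4·0.528302 + 0.2·0.830511 + 0.2·0.85818 = 0.653468.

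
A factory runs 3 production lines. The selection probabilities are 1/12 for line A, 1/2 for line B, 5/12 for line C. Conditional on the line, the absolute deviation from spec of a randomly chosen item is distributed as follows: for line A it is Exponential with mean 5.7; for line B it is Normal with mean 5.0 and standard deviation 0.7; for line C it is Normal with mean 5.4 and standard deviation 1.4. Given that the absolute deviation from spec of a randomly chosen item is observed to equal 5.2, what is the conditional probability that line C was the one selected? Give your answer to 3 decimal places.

0.296

Likelihoods f(5.2 | ·): A: 0.0704574; B: 0.547124; C: 0.282066.
Posterior ∝ prior × likelihood. Numerator for C: 0.416667·0.282066 = 0.117527.
Normalizing constant: 0.0833333·0.0704574 + 0.5·0.547124 + 0.416667·0.282066 = 0.396961.
P(C | observation) = 0.117527 / 0.396961 = 0.296068.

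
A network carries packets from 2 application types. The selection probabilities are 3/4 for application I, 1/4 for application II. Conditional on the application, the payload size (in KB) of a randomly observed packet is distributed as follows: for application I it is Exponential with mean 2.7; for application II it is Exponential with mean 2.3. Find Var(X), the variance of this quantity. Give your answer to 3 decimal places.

Per component, I: μ=2.7, E[X²]=14.58; II: μ=2.3, E[X²]=10.58.
E[X] = 0.75·2.7 + 0.25·2.3 = 2.6.
E[X²] = 0.75·14.58 + 0.25·10.58 = 13.58.
Var(X) = E[X²] − (E[X])² = 13.58 − 6.76 = 6.82.

6.820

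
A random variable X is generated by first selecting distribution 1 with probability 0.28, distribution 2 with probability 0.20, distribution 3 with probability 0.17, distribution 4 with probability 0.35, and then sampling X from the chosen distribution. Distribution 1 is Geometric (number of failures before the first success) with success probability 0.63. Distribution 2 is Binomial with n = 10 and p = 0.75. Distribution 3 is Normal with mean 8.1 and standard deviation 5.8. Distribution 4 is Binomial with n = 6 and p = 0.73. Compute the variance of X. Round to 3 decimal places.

Per component, 1: μ=0.587302, E[X²]=1.27715; 2: μ=7.5, E[X²]=58.125; 3: μ=8.1, E[X²]=99.25; 4: μ=4.38, E[X²]=20.367.
E[X] = 0.28·0.587302 + 0.2·7.5 + 0.17·8.1 + 0.35·4.38 = 4.57444.
E[X²] = 0.28·1.27715 + 0.2·58.125 + 0.17·99.25 + 0.35·20.367 = 35.9836.
Var(X) = E[X²] − (E[X])² = 35.9836 − 20.9255 = 15.058.

15.058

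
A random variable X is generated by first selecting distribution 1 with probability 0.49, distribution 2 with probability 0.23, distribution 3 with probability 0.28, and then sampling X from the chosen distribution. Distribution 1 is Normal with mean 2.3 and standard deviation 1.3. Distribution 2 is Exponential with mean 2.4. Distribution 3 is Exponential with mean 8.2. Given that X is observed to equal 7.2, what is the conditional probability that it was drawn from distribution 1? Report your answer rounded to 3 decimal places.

0.006

Likelihoods f(7.2 | ·): 1: 0.00025231; 2: 0.0207446; 3: 0.0506821.
Posterior ∝ prior × likelihood. Numerator for 1: 0.49·0.00025231 = 0.000123632.
Normalizing constant: 0.49·0.00025231 + 0.23·0.0207446 + 0.28·0.0506821 = 0.0190859.
P(1 | observation) = 0.000123632 / 0.0190859 = 0.00647766.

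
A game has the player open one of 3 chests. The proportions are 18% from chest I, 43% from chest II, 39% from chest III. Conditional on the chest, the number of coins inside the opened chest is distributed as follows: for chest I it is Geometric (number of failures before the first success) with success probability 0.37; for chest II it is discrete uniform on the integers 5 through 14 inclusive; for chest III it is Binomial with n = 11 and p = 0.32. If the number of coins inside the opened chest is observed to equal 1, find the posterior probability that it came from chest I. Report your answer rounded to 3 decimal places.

0.591

Likelihoods P(X=1 | ·): I: 0.2331; II: 0; III: 0.0744101.
Posterior ∝ prior × likelihood. Numerator for I: 0.18·0.2331 = 0.041958.
Normalizing constant: 0.18·0.2331 + 0.43·0 + 0.39·0.0744101 = 0.0709779.
P(I | observation) = 0.041958 / 0.0709779 = 0.591141.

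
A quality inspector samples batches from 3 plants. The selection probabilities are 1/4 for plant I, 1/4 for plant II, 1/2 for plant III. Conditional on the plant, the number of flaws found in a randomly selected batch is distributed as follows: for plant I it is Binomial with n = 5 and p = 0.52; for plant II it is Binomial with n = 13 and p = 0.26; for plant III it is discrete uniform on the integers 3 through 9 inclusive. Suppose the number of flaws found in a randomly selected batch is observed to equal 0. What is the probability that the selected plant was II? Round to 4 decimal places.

0.4392

Likelihoods P(X=0 | ·): I: 0.0254804; II: 0.0199532; III: 0.
Posterior ∝ prior × likelihood. Numerator for II: 0.25·0.0199532 = 0.0049883.
Normalizing constant: 0.25·0.0254804 + 0.25·0.0199532 + 0.5·0 = 0.0113584.
P(II | observation) = 0.0049883 / 0.0113584 = 0.439173.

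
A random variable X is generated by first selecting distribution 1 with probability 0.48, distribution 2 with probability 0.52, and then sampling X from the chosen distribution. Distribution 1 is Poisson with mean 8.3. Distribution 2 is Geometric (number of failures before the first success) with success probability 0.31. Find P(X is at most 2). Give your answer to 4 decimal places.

0.3544

Conditional on each component, P(X ≤ 2): 1: 0.0108714; 2: 0.671491.
By total probability, P(X ≤ 2) = 0.48·0.0108714 + 0.52·0.671491 = 0.354394.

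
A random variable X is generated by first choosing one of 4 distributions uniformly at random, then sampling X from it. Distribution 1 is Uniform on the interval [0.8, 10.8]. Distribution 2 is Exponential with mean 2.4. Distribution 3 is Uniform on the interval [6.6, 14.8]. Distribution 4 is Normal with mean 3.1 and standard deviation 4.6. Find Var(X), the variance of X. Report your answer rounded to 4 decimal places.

20.8392

Per component, 1: μ=5.8, E[X²]=41.9733; 2: μ=2.4, E[X²]=11.52; 3: μ=10.7, E[X²]=120.093; 4: μ=3.1, E[X²]=30.77.
E[X] = 0.25·5.8 + 0.25·2.4 + 0.25·10.7 + 0.25·3.1 = 5.5.
E[X²] = 0.25·41.9733 + 0.25·11.52 + 0.25·120.093 + 0.25·30.77 = 51.0892.
Var(X) = E[X²] − (E[X])² = 51.0892 − 30.25 = 20.8392.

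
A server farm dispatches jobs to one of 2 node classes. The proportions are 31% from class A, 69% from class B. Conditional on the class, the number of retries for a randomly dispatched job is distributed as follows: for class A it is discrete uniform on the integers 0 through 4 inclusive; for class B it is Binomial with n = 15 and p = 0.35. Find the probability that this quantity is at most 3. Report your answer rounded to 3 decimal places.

Conditional on each class, P(X ≤ 3): A: 0.8; B: 0.172696.
By total probability, P(X ≤ 3) = 0.31·0.8 + 0.69·0.172696 = 0.367161.

0.367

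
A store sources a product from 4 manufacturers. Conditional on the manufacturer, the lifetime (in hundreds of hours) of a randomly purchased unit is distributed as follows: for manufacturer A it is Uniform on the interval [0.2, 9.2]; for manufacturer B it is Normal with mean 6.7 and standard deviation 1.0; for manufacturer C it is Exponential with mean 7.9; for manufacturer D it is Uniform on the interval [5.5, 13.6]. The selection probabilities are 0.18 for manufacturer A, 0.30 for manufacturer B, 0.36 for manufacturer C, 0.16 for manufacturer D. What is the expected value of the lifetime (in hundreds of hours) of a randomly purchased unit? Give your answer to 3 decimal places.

Component means — A: 4.7; B: 6.7; C: 7.9; D: 9.55.
E[X] = 0.18·4.7 + 0.3·6.7 + 0.36·7.9 + 0.16·9.55 = 7.228.

7.228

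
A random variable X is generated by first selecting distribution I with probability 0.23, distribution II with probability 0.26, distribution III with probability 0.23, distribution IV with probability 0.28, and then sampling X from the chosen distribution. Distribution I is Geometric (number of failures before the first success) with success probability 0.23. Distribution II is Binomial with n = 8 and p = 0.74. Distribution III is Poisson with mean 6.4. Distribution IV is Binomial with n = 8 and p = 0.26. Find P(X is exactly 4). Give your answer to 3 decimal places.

0.097

Conditional on each component, P(X = 4): I: 0.080852; II: 0.095922; III: 0.116151; IV: 0.095922.
By total probability, P(X = 4) = 0.23·0.080852 + 0.26·0.095922 + 0.23·0.116151 + 0.28·0.095922 = 0.0971086.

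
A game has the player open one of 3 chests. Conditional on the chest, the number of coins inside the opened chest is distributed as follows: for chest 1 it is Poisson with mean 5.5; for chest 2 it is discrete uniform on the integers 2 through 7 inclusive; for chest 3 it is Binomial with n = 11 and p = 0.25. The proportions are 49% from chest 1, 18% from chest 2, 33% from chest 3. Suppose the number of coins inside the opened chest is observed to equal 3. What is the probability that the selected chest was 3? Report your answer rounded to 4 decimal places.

0.4990

Likelihoods P(X=3 | ·): 1: 0.113323; 2: 0.166667; 3: 0.258104.
Posterior ∝ prior × likelihood. Numerator for 3: 0.33·0.258104 = 0.0851742.
Normalizing constant: 0.49·0.113323 + 0.18·0.166667 + 0.33·0.258104 = 0.170702.
P(3 | observation) = 0.0851742 / 0.170702 = 0.498963.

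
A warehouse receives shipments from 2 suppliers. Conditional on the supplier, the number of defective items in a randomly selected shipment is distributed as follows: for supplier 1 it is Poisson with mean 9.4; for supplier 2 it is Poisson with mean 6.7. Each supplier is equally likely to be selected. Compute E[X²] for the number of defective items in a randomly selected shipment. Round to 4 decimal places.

For each component E[X²] = Var + (mean)², giving 1: 97.76; 2: 51.59.
Overall E[X²] = 0.5·97.76 + 0.5·51.59 = 74.675.

74.6750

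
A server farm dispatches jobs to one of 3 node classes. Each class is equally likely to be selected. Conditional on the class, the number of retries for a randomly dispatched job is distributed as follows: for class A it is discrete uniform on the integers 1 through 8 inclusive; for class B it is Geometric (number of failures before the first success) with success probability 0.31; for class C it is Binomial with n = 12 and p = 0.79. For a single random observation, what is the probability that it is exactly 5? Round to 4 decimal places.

0.0593

Conditional on each class, P(X = 5): A: 0.125; B: 0.048485; C: 0.0043893.
By total probability, P(X = 5) = 0.333333·0.125 + 0.333333·0.048485 + 0.333333·0.0043893 = 0.0592914.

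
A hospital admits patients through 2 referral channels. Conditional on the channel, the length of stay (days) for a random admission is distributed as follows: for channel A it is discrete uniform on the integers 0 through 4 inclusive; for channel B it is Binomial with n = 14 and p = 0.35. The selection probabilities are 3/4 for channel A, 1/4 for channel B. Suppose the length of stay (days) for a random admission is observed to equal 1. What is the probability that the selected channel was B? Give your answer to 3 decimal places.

Likelihoods P(X=1 | ·): A: 0.2; B: 0.0181163.
Posterior ∝ prior × likelihood. Numerator for B: 0.25·0.0181163 = 0.00452908.
Normalizing constant: 0.75·0.2 + 0.25·0.0181163 = 0.154529.
P(B | observation) = 0.00452908 / 0.154529 = 0.0293089.

0.029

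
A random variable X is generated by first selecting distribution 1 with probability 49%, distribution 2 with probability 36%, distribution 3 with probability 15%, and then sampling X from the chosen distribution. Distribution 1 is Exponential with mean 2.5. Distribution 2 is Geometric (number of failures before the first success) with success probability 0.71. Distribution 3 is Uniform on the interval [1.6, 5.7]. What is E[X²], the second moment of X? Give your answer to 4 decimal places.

8.6007

For each component E[X²] = Var + (mean)², giving 1: 12.5; 2: 0.742115; 3: 14.7233.
Overall E[X²] = 0.49·12.5 + 0.36·0.742115 + 0.15·14.7233 = 8.60066.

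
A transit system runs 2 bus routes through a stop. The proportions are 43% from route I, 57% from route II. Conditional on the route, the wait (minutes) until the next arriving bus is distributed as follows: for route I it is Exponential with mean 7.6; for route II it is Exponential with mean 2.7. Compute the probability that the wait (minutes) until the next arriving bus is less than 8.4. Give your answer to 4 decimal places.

Conditional on each route, P(X < 8.4): I: 0.668876; II: 0.955449.
By total probability, P(X < 8.4) = 0.43·0.668876 + 0.57·0.955449 = 0.832222.

0.8322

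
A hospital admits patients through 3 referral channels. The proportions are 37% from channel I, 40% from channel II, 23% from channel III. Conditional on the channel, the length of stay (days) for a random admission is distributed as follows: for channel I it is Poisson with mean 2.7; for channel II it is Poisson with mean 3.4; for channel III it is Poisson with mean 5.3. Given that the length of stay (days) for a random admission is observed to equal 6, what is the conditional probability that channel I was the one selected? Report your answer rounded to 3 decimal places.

Likelihoods P(X=6 | ·): I: 0.0361622; II: 0.0716044; III: 0.15366.
Posterior ∝ prior × likelihood. Numerator for I: 0.37·0.0361622 = 0.01338.
Normalizing constant: 0.37·0.0361622 + 0.4·0.0716044 + 0.23·0.15366 = 0.0773637.
P(I | observation) = 0.01338 / 0.0773637 = 0.17295.

0.173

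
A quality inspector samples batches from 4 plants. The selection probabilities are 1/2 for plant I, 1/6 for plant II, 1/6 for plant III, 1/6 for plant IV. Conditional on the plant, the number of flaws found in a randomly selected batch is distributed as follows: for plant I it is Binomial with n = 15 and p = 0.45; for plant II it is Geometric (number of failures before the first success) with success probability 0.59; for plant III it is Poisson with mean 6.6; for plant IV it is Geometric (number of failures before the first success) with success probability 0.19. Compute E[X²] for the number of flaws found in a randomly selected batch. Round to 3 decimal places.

40.043

For each component E[X²] = Var + (mean)², giving I: 49.275; II: 1.66073; III: 50.16; IV: 40.6122.
Overall E[X²] = 0.5·49.275 + 0.166667·1.66073 + 0.166667·50.16 + 0.166667·40.6122 = 40.043.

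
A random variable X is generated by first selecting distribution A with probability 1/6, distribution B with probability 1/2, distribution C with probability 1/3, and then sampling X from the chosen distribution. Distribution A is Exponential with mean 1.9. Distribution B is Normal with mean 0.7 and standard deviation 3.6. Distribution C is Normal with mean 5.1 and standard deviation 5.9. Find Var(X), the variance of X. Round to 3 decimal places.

Per component, A: μ=1.9, E[X²]=7.22; B: μ=0.7, E[X²]=13.45; C: μ=5.1, E[X²]=60.82.
E[X] = 0.166667·1.9 + 0.5·0.7 + 0.333333·5.1 = 2.36667.
E[X²] = 0.166667·7.22 + 0.5·13.45 + 0.333333·60.82 = 28.2017.
Var(X) = E[X²] − (E[X])² = 28.2017 − 5.60111 = 22.6006.

22.601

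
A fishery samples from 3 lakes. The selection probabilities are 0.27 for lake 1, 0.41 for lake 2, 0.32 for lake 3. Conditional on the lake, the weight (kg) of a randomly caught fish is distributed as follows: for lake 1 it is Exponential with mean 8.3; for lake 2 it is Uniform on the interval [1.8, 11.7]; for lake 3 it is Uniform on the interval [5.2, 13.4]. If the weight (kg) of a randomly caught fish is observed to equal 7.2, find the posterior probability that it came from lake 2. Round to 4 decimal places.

0.4401

Likelihoods f(7.2 | ·): 1: 0.050604; 2: 0.10101; 3: 0.121951.
Posterior ∝ prior × likelihood. Numerator for 2: 0.41·0.10101 = 0.0414141.
Normalizing constant: 0.27·0.050604 + 0.41·0.10101 + 0.32·0.121951 = 0.0941016.
P(2 | observation) = 0.0414141 / 0.0941016 = 0.4401.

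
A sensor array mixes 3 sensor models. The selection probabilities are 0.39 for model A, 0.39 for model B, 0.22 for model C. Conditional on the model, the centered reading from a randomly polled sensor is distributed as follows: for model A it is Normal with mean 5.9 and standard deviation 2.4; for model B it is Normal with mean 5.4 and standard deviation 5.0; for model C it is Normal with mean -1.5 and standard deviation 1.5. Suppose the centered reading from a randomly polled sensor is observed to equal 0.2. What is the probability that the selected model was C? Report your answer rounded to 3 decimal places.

Likelihoods f(0.2 | ·): A: 0.00990496; B: 0.0464594; C: 0.139928.
Posterior ∝ prior × likelihood. Numerator for C: 0.22·0.139928 = 0.0307842.
Normalizing constant: 0.39·0.00990496 + 0.39·0.0464594 + 0.22·0.139928 = 0.0527663.
P(C | observation) = 0.0307842 / 0.0527663 = 0.583406.

0.583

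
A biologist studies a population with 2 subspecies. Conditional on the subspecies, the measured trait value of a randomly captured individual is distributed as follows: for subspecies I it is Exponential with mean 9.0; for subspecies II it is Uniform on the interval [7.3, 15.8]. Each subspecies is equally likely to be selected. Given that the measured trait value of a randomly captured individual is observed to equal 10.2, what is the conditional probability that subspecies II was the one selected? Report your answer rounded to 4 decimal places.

Likelihoods f(10.2 | ·): I: 0.0357731; II: 0.117647.
Posterior ∝ prior × likelihood. Numerator for II: 0.5·0.117647 = 0.0588235.
Normalizing constant: 0.5·0.0357731 + 0.5·0.117647 = 0.0767101.
P(II | observation) = 0.0588235 / 0.0767101 = 0.766829.

0.7668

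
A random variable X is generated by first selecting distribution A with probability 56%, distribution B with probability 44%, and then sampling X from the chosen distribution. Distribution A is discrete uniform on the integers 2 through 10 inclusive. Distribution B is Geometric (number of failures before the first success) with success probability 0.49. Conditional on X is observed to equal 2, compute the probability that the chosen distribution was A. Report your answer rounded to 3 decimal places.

0.526

Likelihoods P(X=2 | ·): A: 0.111111; B: 0.127449.
Posterior ∝ prior × likelihood. Numerator for A: 0.56·0.111111 = 0.0622222.
Normalizing constant: 0.56·0.111111 + 0.44·0.127449 = 0.1183.
P(A | observation) = 0.0622222 / 0.1183 = 0.525971.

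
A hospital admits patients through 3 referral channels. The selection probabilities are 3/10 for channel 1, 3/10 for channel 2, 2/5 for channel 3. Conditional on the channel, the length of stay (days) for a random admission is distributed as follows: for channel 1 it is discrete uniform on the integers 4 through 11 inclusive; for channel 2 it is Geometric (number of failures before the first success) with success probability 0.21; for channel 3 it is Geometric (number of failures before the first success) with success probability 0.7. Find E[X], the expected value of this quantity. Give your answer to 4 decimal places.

3.5500

Component means — 1: 7.5; 2: 3.7619; 3: 0.428571.
E[X] = 0.3·7.5 + 0.3·3.7619 + 0.4·0.428571 = 3.55.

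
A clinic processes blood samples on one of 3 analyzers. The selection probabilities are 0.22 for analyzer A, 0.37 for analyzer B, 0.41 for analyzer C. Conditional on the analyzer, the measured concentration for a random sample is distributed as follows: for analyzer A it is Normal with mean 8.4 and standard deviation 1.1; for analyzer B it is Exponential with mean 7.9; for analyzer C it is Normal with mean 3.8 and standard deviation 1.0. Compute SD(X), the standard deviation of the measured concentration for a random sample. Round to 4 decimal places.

5.3148

Per component, A: μ=8.4, E[X²]=71.77; B: μ=7.9, E[X²]=124.82; C: μ=3.8, E[X²]=15.44.
E[X] = 0.22·8.4 + 0.37·7.9 + 0.41·3.8 = 6.329.
E[X²] = 0.22·71.77 + 0.37·124.82 + 0.41·15.44 = 68.3032.
Var(X) = E[X²] − (E[X])² = 68.3032 − 40.0562 = 28.247.
SD(X) = √28.247 = 5.31479.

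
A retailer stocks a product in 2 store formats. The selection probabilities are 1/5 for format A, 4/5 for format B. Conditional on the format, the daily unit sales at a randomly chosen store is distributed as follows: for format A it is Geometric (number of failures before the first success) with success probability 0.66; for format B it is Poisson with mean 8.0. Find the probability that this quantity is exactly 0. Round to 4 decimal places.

Conditional on each format, P(X = 0): A: 0.66; B: 0.000335463.
By total probability, P(X = 0) = 0.2·0.66 + 0.8·0.000335463 = 0.132268.

0.1323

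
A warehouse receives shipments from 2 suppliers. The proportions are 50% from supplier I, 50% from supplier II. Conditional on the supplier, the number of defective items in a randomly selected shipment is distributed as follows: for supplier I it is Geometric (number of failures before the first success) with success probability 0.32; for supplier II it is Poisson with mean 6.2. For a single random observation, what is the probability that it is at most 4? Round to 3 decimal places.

Conditional on each supplier, P(X ≤ 4): I: 0.854607; II: 0.259177.
By total probability, P(X ≤ 4) = 0.5·0.854607 + 0.5·0.259177 = 0.556892.

0.557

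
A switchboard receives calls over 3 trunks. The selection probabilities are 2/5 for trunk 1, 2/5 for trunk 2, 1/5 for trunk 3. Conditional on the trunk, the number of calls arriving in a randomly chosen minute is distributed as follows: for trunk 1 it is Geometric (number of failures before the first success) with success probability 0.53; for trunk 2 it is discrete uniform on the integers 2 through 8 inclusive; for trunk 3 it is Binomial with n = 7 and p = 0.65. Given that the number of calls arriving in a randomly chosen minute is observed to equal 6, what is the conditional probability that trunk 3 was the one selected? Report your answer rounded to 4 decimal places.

0.3834

Likelihoods P(X=6 | ·): 1: 0.00571298; 2: 0.142857; 3: 0.184776.
Posterior ∝ prior × likelihood. Numerator for 3: 0.2·0.184776 = 0.0369553.
Normalizing constant: 0.4·0.00571298 + 0.4·0.142857 + 0.2·0.184776 = 0.0963833.
P(3 | observation) = 0.0369553 / 0.0963833 = 0.38342.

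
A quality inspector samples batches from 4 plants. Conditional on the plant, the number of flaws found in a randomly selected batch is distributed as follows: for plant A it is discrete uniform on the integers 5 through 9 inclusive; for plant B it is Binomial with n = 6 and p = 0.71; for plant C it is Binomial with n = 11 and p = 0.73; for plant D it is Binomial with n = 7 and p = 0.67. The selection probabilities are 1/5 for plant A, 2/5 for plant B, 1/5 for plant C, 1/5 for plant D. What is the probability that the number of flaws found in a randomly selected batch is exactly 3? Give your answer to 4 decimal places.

Conditional on each plant, P(X = 3): A: 0; B: 0.174582; C: 0.00181285; D: 0.124838.
By total probability, P(X = 3) = 0.2·0 + 0.4·0.174582 + 0.2·0.00181285 + 0.2·0.124838 = 0.095163.

0.0952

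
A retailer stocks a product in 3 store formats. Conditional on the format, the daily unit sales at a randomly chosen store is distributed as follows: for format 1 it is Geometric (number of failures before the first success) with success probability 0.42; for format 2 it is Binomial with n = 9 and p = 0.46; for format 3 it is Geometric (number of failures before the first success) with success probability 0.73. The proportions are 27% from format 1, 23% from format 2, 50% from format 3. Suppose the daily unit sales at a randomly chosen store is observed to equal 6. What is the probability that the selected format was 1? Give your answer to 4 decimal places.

0.1297

Likelihoods P(X=6 | ·): 1: 0.0159889; 2: 0.125316; 3: 0.000282817.
Posterior ∝ prior × likelihood. Numerator for 1: 0.27·0.0159889 = 0.00431699.
Normalizing constant: 0.27·0.0159889 + 0.23·0.125316 + 0.5·0.000282817 = 0.0332811.
P(1 | observation) = 0.00431699 / 0.0332811 = 0.129713.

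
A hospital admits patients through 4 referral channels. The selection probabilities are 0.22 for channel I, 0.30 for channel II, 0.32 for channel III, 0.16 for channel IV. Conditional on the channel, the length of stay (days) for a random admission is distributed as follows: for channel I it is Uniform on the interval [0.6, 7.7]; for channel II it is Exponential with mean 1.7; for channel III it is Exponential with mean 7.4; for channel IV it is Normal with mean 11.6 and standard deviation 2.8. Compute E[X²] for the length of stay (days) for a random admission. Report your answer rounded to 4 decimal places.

64.2775

For each component E[X²] = Var + (mean)², giving I: 21.4233; II: 5.78; III: 109.52; IV: 142.4.
Overall E[X²] = 0.22·21.4233 + 0.3·5.78 + 0.32·109.52 + 0.16·142.4 = 64.2775.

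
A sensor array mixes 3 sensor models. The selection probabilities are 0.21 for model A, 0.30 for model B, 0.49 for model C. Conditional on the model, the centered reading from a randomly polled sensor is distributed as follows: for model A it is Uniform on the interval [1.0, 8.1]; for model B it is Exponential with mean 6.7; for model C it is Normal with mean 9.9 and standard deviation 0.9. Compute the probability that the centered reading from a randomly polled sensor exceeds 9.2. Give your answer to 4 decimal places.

Conditional on each model, P(X > 9.2): A: 0; B: 0.253312; C: 0.78165.
By total probability, P(X > 9.2) = 0.21·0 + 0.3·0.253312 + 0.49·0.78165 = 0.459002.

0.4590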